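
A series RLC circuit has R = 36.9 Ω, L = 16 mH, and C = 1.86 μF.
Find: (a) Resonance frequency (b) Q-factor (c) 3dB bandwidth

Step 1 — Resonance: ω₀ = 1/√(LC) = 1/√(0.016·1.86e-06) = 5797 rad/s.
Step 2 — f₀ = ω₀/(2π) = 922.6 Hz.
Step 3 — Series Q: Q = ω₀L/R = 5797·0.016/36.9 = 2.513.
Step 4 — Bandwidth: Δω = ω₀/Q = 2306 rad/s; BW = Δω/(2π) = 367.1 Hz.

(a) f₀ = 922.6 Hz  (b) Q = 2.513  (c) BW = 367.1 Hz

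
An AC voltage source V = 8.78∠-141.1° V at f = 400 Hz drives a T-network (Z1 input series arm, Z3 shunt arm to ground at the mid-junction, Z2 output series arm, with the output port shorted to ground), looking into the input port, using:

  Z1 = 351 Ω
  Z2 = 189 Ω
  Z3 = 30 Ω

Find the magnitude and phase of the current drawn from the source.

Step 1 — Angular frequency: ω = 2π·f = 2π·400 = 2513 rad/s.
Step 2 — Component impedances:
  Z1: Z = R = 351 Ω
  Z2: Z = R = 189 Ω
  Z3: Z = R = 30 Ω
Step 3 — With the output port shorted to ground, the output series arm Z2 runs from the junction to ground; the shunt arm Z3 also runs from the junction to ground. They appear in parallel: Z3 || Z2 = 25.89 Ω.
Step 4 — Series with input arm Z1: Z_in = Z1 + (Z3 || Z2) = 376.9 Ω = 376.9∠0.0° Ω.
Step 5 — Source phasor: V = 8.78∠-141.1° V = -6.833 - j5.514 V.
Step 6 — Ohm's law: I = V / Z_total = (-6.833 - j5.514) / (376.9) = -0.01813 - j0.01463 A.
Step 7 — Convert to polar: |I| = 0.0233 A, ∠I = -141.1°.

I = 0.0233∠-141.1° A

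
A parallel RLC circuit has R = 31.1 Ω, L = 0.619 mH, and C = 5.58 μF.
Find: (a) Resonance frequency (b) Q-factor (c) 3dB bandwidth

Step 1 — Resonance: ω₀ = 1/√(LC) = 1/√(0.000619·5.58e-06) = 1.702e+04 rad/s.
Step 2 — f₀ = ω₀/(2π) = 2708 Hz.
Step 3 — Parallel Q: Q = R/(ω₀L) = 31.1/(1.702e+04·0.000619) = 2.953.
Step 4 — Bandwidth: Δω = ω₀/Q = 5762 rad/s; BW = Δω/(2π) = 917.1 Hz.

(a) f₀ = 2708 Hz  (b) Q = 2.953  (c) BW = 917.1 Hz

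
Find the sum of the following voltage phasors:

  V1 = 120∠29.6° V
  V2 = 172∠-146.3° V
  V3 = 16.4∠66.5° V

Step 1 — Convert each phasor to rectangular form:
  V1 = 120·(cos(29.6°) + j·sin(29.6°)) = 104.3 + j59.27 V
  V2 = 172·(cos(-146.3°) + j·sin(-146.3°)) = -143.1 - j95.43 V
  V3 = 16.4·(cos(66.5°) + j·sin(66.5°)) = 6.539 + j15.04 V
Step 2 — Sum components: V_total = -32.22 - j21.12 V.
Step 3 — Convert to polar: |V_total| = 38.52 V, ∠V_total = -146.8°.

V_total = 38.52∠-146.8° V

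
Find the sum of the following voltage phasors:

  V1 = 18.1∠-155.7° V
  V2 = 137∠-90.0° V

Step 1 — Convert each phasor to rectangular form:
  V1 = 18.1·(cos(-155.7°) + j·sin(-155.7°)) = -16.5 - j7.448 V
  V2 = 137·(cos(-90.0°) + j·sin(-90.0°)) = 0 - j137 V
Step 2 — Sum components: V_total = -16.5 - j144.4 V.
Step 3 — Convert to polar: |V_total| = 145.4 V, ∠V_total = -96.5°.

V_total = 145.4∠-96.5° V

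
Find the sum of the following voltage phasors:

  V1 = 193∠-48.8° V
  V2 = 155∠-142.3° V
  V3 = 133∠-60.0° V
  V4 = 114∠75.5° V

Step 1 — Convert each phasor to rectangular form:
  V1 = 193·(cos(-48.8°) + j·sin(-48.8°)) = 127.1 - j145.2 V
  V2 = 155·(cos(-142.3°) + j·sin(-142.3°)) = -122.6 - j94.79 V
  V3 = 133·(cos(-60.0°) + j·sin(-60.0°)) = 66.5 - j115.2 V
  V4 = 114·(cos(75.5°) + j·sin(75.5°)) = 28.54 + j110.4 V
Step 2 — Sum components: V_total = 99.53 - j244.8 V.
Step 3 — Convert to polar: |V_total| = 264.3 V, ∠V_total = -67.9°.

V_total = 264.3∠-67.9° V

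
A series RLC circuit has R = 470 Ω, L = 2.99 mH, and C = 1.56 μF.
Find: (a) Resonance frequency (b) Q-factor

Step 1 — Resonance condition Im(Z)=0 gives ω₀ = 1/√(LC).
Step 2 — ω₀ = 1/√(0.00299·1.56e-06) = 1.464e+04 rad/s.
Step 3 — f₀ = ω₀/(2π) = 2330 Hz.
Step 4 — Series Q: Q = ω₀L/R = 1.464e+04·0.00299/470 = 0.09315.

(a) f₀ = 2330 Hz  (b) Q = 0.09315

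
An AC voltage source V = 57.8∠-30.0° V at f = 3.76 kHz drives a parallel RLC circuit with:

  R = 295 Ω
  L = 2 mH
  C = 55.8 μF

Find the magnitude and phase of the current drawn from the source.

Step 1 — Angular frequency: ω = 2π·f = 2π·3760 = 2.362e+04 rad/s.
Step 2 — Component impedances:
  R: Z = R = 295 Ω
  L: Z = jωL = j·2.362e+04·0.002 = 0 + j47.25 Ω
  C: Z = 1/(jωC) = -j/(ω·C) = 0 - j0.7586 Ω
Step 3 — Parallel combination: 1/Z_total = 1/R + 1/L + 1/C; Z_total = 0.002015 - j0.7709 Ω = 0.7709∠-89.9° Ω.
Step 4 — Source phasor: V = 57.8∠-30.0° V = 50.06 - j28.9 V.
Step 5 — Ohm's law: I = V / Z_total = (50.06 - j28.9) / (0.002015 - j0.7709) = 37.66 + j64.83 A.
Step 6 — Convert to polar: |I| = 74.97 A, ∠I = 59.9°.

I = 74.97∠59.9° A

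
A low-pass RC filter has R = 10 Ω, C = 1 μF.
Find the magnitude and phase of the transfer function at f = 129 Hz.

Step 1 — Angular frequency: ω = 2π·129 = 810.5 rad/s.
Step 2 — Transfer function: H(jω) = 1/(1 + jωRC).
Step 3 — Denominator: 1 + jωRC = 1 + j·810.5·10·1e-06 = 1 + j0.008105.
Step 4 — H = 0.9999 - j0.008105.
Step 5 — Magnitude: |H| = 1 (-0.0 dB); phase: φ = -0.5°.

|H| = 1 (-0.0 dB), φ = -0.5°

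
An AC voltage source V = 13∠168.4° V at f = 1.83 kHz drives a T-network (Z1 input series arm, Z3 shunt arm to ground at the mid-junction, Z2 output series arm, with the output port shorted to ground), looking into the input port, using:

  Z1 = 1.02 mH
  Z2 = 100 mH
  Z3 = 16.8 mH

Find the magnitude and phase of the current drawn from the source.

Step 1 — Angular frequency: ω = 2π·f = 2π·1830 = 1.15e+04 rad/s.
Step 2 — Component impedances:
  Z1: Z = jωL = j·1.15e+04·0.00102 = 0 + j11.73 Ω
  Z2: Z = jωL = j·1.15e+04·0.1 = 0 + j1150 Ω
  Z3: Z = jωL = j·1.15e+04·0.0168 = 0 + j193.2 Ω
Step 3 — With the output port shorted to ground, the output series arm Z2 runs from the junction to ground; the shunt arm Z3 also runs from the junction to ground. They appear in parallel: Z3 || Z2 = 0 + j165.4 Ω.
Step 4 — Series with input arm Z1: Z_in = Z1 + (Z3 || Z2) = 0 + j177.1 Ω = 177.1∠90.0° Ω.
Step 5 — Source phasor: V = 13∠168.4° V = -12.73 + j2.614 V.
Step 6 — Ohm's law: I = V / Z_total = (-12.73 + j2.614) / (0 + j177.1) = 0.01476 + j0.0719 A.
Step 7 — Convert to polar: |I| = 0.0734 A, ∠I = 78.4°.

I = 0.0734∠78.4° A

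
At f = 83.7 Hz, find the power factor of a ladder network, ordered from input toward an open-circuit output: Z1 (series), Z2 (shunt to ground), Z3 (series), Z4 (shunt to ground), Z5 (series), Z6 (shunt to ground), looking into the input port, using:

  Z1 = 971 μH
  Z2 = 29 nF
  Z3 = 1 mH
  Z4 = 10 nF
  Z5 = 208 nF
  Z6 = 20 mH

Step 1 — Angular frequency: ω = 2π·f = 2π·83.7 = 525.9 rad/s.
Step 2 — Component impedances:
  Z1: Z = jωL = j·525.9·0.000971 = 0 + j0.5107 Ω
  Z2: Z = 1/(jωC) = -j/(ω·C) = 0 - j6.557e+04 Ω
  Z3: Z = jωL = j·525.9·0.001 = 0 + j0.5259 Ω
  Z4: Z = 1/(jωC) = -j/(ω·C) = 0 - j1.901e+05 Ω
  Z5: Z = 1/(jωC) = -j/(ω·C) = 0 - j9142 Ω
  Z6: Z = jωL = j·525.9·0.02 = 0 + j10.52 Ω
Step 3 — Ladder network (open output): work backward from the far end, alternating series and parallel combinations. Z_in = 0 - j7690 Ω = 7690∠-90.0° Ω.
Step 4 — Power factor: PF = cos(φ) = Re(Z)/|Z| = 0/7690 = 0.
Step 5 — Type: Im(Z) = -7690 ⇒ leading (phase φ = -90.0°).

PF = 0 (leading, φ = -90.0°)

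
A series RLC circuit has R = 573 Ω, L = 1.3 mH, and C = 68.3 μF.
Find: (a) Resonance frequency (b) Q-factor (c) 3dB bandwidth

Step 1 — Resonance: ω₀ = 1/√(LC) = 1/√(0.0013·6.83e-05) = 3356 rad/s.
Step 2 — f₀ = ω₀/(2π) = 534.1 Hz.
Step 3 — Series Q: Q = ω₀L/R = 3356·0.0013/573 = 0.007614.
Step 4 — Bandwidth: Δω = ω₀/Q = 4.408e+05 rad/s; BW = Δω/(2π) = 7.015e+04 Hz.

(a) f₀ = 534.1 Hz  (b) Q = 0.007614  (c) BW = 7.015e+04 Hz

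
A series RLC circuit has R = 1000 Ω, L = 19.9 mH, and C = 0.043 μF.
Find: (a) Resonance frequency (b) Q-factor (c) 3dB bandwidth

Step 1 — Resonance: ω₀ = 1/√(LC) = 1/√(0.0199·4.3e-08) = 3.419e+04 rad/s.
Step 2 — f₀ = ω₀/(2π) = 5441 Hz.
Step 3 — Series Q: Q = ω₀L/R = 3.419e+04·0.0199/1000 = 0.6803.
Step 4 — Bandwidth: Δω = ω₀/Q = 5.025e+04 rad/s; BW = Δω/(2π) = 7998 Hz.

(a) f₀ = 5441 Hz  (b) Q = 0.6803  (c) BW = 7998 Hz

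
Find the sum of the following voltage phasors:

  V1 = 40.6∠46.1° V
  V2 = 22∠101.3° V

Step 1 — Convert each phasor to rectangular form:
  V1 = 40.6·(cos(46.1°) + j·sin(46.1°)) = 28.15 + j29.25 V
  V2 = 22·(cos(101.3°) + j·sin(101.3°)) = -4.311 + j21.57 V
Step 2 — Sum components: V_total = 23.84 + j50.83 V.
Step 3 — Convert to polar: |V_total| = 56.14 V, ∠V_total = 64.9°.

V_total = 56.14∠64.9° V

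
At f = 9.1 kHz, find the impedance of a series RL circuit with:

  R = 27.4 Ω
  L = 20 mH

Step 1 — Angular frequency: ω = 2π·f = 2π·9100 = 5.718e+04 rad/s.
Step 2 — Component impedances:
  R: Z = R = 27.4 Ω
  L: Z = jωL = j·5.718e+04·0.02 = 0 + j1144 Ω
Step 3 — Series combination: Z_total = R + L = 27.4 + j1144 Ω = 1144∠88.6° Ω.

Z = 27.4 + j1144 Ω = 1144∠88.6° Ω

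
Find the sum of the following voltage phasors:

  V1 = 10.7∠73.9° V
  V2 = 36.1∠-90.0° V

Step 1 — Convert each phasor to rectangular form:
  V1 = 10.7·(cos(73.9°) + j·sin(73.9°)) = 2.967 + j10.28 V
  V2 = 36.1·(cos(-90.0°) + j·sin(-90.0°)) = 0 - j36.1 V
Step 2 — Sum components: V_total = 2.967 - j25.82 V.
Step 3 — Convert to polar: |V_total| = 25.99 V, ∠V_total = -83.4°.

V_total = 25.99∠-83.4° V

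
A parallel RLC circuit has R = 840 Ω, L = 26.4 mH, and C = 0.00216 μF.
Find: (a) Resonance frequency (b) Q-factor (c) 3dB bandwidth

Step 1 — Resonance: ω₀ = 1/√(LC) = 1/√(0.0264·2.16e-09) = 1.324e+05 rad/s.
Step 2 — f₀ = ω₀/(2π) = 2.108e+04 Hz.
Step 3 — Parallel Q: Q = R/(ω₀L) = 840/(1.324e+05·0.0264) = 0.2403.
Step 4 — Bandwidth: Δω = ω₀/Q = 5.511e+05 rad/s; BW = Δω/(2π) = 8.772e+04 Hz.

(a) f₀ = 2.108e+04 Hz  (b) Q = 0.2403  (c) BW = 8.772e+04 Hz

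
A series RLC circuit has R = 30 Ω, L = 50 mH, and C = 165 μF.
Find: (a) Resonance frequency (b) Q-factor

Step 1 — Resonance condition Im(Z)=0 gives ω₀ = 1/√(LC).
Step 2 — ω₀ = 1/√(0.05·0.000165) = 348.2 rad/s.
Step 3 — f₀ = ω₀/(2π) = 55.41 Hz.
Step 4 — Series Q: Q = ω₀L/R = 348.2·0.05/30 = 0.5803.

(a) f₀ = 55.41 Hz  (b) Q = 0.5803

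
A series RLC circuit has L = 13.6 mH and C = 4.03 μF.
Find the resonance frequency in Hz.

Step 1 — Resonance condition Im(Z)=0 gives ω₀ = 1/√(LC).
Step 2 — ω₀ = 1/√(0.0136·4.03e-06) = 4271 rad/s.
Step 3 — f₀ = ω₀/(2π) = 679.8 Hz.

f₀ = 679.8 Hz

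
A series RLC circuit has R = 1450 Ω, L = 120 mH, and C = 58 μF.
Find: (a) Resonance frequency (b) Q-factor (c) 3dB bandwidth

Step 1 — Resonance: ω₀ = 1/√(LC) = 1/√(0.12·5.8e-05) = 379 rad/s.
Step 2 — f₀ = ω₀/(2π) = 60.33 Hz.
Step 3 — Series Q: Q = ω₀L/R = 379·0.12/1450 = 0.03137.
Step 4 — Bandwidth: Δω = ω₀/Q = 1.208e+04 rad/s; BW = Δω/(2π) = 1923 Hz.

(a) f₀ = 60.33 Hz  (b) Q = 0.03137  (c) BW = 1923 Hz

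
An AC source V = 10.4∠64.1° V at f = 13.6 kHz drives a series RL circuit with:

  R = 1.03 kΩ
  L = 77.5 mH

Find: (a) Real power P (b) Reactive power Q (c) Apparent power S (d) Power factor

Step 1 — Angular frequency: ω = 2π·f = 2π·1.36e+04 = 8.545e+04 rad/s.
Step 2 — Component impedances:
  R: Z = R = 1030 Ω
  L: Z = jωL = j·8.545e+04·0.0775 = 0 + j6622 Ω
Step 3 — Series combination: Z_total = R + L = 1030 + j6622 Ω = 6702∠81.2° Ω.
Step 4 — Source phasor: V = 10.4∠64.1° V = 4.543 + j9.355 V.
Step 5 — Current: I = V / Z = 0.001483 - j0.0004552 A = 0.001552∠-17.1° A.
Step 6 — Complex power: S = V·I* = 0.00248 + j0.01595 VA.
Step 7 — Real power: P = Re(S) = 0.00248 W.
Step 8 — Reactive power: Q = Im(S) = 0.01595 VAR.
Step 9 — Apparent power: |S| = 0.01614 VA.
Step 10 — Power factor: PF = P/|S| = 0.1537 (lagging).

(a) P = 0.00248 W  (b) Q = 0.01595 VAR  (c) S = 0.01614 VA  (d) PF = 0.1537 (lagging)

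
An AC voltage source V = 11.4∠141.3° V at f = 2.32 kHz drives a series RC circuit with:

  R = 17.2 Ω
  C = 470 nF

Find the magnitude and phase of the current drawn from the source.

Step 1 — Angular frequency: ω = 2π·f = 2π·2320 = 1.458e+04 rad/s.
Step 2 — Component impedances:
  R: Z = R = 17.2 Ω
  C: Z = 1/(jωC) = -j/(ω·C) = 0 - j146 Ω
Step 3 — Series combination: Z_total = R + C = 17.2 - j146 Ω = 147∠-83.3° Ω.
Step 4 — Source phasor: V = 11.4∠141.3° V = -8.897 + j7.128 V.
Step 5 — Ohm's law: I = V / Z_total = (-8.897 + j7.128) / (17.2 - j146) = -0.05525 - j0.05444 A.
Step 6 — Convert to polar: |I| = 0.07757 A, ∠I = -135.4°.

I = 0.07757∠-135.4° A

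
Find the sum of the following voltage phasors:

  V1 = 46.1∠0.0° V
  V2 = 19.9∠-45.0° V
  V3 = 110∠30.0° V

Step 1 — Convert each phasor to rectangular form:
  V1 = 46.1·(cos(0.0°) + j·sin(0.0°)) = 46.1 V
  V2 = 19.9·(cos(-45.0°) + j·sin(-45.0°)) = 14.07 - j14.07 V
  V3 = 110·(cos(30.0°) + j·sin(30.0°)) = 95.26 + j55 V
Step 2 — Sum components: V_total = 155.4 + j40.93 V.
Step 3 — Convert to polar: |V_total| = 160.7 V, ∠V_total = 14.8°.

V_total = 160.7∠14.8° V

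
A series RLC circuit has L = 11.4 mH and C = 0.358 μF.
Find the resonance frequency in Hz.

Step 1 — Resonance condition Im(Z)=0 gives ω₀ = 1/√(LC).
Step 2 — ω₀ = 1/√(0.0114·3.58e-07) = 1.565e+04 rad/s.
Step 3 — f₀ = ω₀/(2π) = 2491 Hz.

f₀ = 2491 Hz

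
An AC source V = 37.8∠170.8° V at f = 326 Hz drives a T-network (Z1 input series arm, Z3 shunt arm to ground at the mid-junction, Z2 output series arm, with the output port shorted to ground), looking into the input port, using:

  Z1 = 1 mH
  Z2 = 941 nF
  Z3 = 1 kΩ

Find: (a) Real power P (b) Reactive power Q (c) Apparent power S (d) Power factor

Step 1 — Angular frequency: ω = 2π·f = 2π·326 = 2048 rad/s.
Step 2 — Component impedances:
  Z1: Z = jωL = j·2048·0.001 = 0 + j2.048 Ω
  Z2: Z = 1/(jωC) = -j/(ω·C) = 0 - j518.8 Ω
  Z3: Z = R = 1000 Ω
Step 3 — With the output port shorted to ground, the output series arm Z2 runs from the junction to ground; the shunt arm Z3 also runs from the junction to ground. They appear in parallel: Z3 || Z2 = 212.1 - j408.8 Ω.
Step 4 — Series with input arm Z1: Z_in = Z1 + (Z3 || Z2) = 212.1 - j406.7 Ω = 458.7∠-62.5° Ω.
Step 5 — Source phasor: V = 37.8∠170.8° V = -37.31 + j6.044 V.
Step 6 — Current: I = V / Z = -0.04929 - j0.06604 A = 0.08241∠-126.7° A.
Step 7 — Complex power: S = V·I* = 1.44 - j2.762 VA.
Step 8 — Real power: P = Re(S) = 1.44 W.
Step 9 — Reactive power: Q = Im(S) = -2.762 VAR.
Step 10 — Apparent power: |S| = 3.115 VA.
Step 11 — Power factor: PF = P/|S| = 0.4623 (leading).

(a) P = 1.44 W  (b) Q = -2.762 VAR  (c) S = 3.115 VA  (d) PF = 0.4623 (leading)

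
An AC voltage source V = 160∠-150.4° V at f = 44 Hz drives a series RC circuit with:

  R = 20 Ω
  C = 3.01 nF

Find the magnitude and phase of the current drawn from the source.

Step 1 — Angular frequency: ω = 2π·f = 2π·44 = 276.5 rad/s.
Step 2 — Component impedances:
  R: Z = R = 20 Ω
  C: Z = 1/(jωC) = -j/(ω·C) = 0 - j1.202e+06 Ω
Step 3 — Series combination: Z_total = R + C = 20 - j1.202e+06 Ω = 1.202e+06∠-90.0° Ω.
Step 4 — Source phasor: V = 160∠-150.4° V = -139.1 - j79.03 V.
Step 5 — Ohm's law: I = V / Z_total = (-139.1 - j79.03) / (20 - j1.202e+06) = 6.576e-05 - j0.0001158 A.
Step 6 — Convert to polar: |I| = 0.0001331 A, ∠I = -60.4°.

I = 0.0001331∠-60.4° A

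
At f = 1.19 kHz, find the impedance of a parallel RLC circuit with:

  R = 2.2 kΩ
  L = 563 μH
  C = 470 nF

Step 1 — Angular frequency: ω = 2π·f = 2π·1190 = 7477 rad/s.
Step 2 — Component impedances:
  R: Z = R = 2200 Ω
  L: Z = jωL = j·7477·0.000563 = 0 + j4.21 Ω
  C: Z = 1/(jωC) = -j/(ω·C) = 0 - j284.6 Ω
Step 3 — Parallel combination: 1/Z_total = 1/R + 1/L + 1/C; Z_total = 0.008298 + j4.273 Ω = 4.273∠89.9° Ω.

Z = 0.008298 + j4.273 Ω = 4.273∠89.9° Ω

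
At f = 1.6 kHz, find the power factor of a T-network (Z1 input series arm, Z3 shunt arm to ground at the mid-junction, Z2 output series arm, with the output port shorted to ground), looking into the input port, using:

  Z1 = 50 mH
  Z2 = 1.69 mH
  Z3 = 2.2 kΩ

Step 1 — Angular frequency: ω = 2π·f = 2π·1600 = 1.005e+04 rad/s.
Step 2 — Component impedances:
  Z1: Z = jωL = j·1.005e+04·0.05 = 0 + j502.7 Ω
  Z2: Z = jωL = j·1.005e+04·0.00169 = 0 + j16.99 Ω
  Z3: Z = R = 2200 Ω
Step 3 — With the output port shorted to ground, the output series arm Z2 runs from the junction to ground; the shunt arm Z3 also runs from the junction to ground. They appear in parallel: Z3 || Z2 = 0.1312 + j16.99 Ω.
Step 4 — Series with input arm Z1: Z_in = Z1 + (Z3 || Z2) = 0.1312 + j519.6 Ω = 519.6∠90.0° Ω.
Step 5 — Power factor: PF = cos(φ) = Re(Z)/|Z| = 0.1312/519.6 = 0.0002525.
Step 6 — Type: Im(Z) = 519.6 ⇒ lagging (phase φ = 90.0°).

PF = 0.0002525 (lagging, φ = 90.0°)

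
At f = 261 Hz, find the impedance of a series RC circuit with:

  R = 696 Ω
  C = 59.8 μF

Step 1 — Angular frequency: ω = 2π·f = 2π·261 = 1640 rad/s.
Step 2 — Component impedances:
  R: Z = R = 696 Ω
  C: Z = 1/(jωC) = -j/(ω·C) = 0 - j10.2 Ω
Step 3 — Series combination: Z_total = R + C = 696 - j10.2 Ω = 696.1∠-0.8° Ω.

Z = 696 - j10.2 Ω = 696.1∠-0.8° Ω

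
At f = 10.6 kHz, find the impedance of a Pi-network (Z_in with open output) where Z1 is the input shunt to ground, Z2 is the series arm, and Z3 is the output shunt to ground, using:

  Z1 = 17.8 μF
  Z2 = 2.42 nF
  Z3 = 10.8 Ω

Step 1 — Angular frequency: ω = 2π·f = 2π·1.06e+04 = 6.66e+04 rad/s.
Step 2 — Component impedances:
  Z1: Z = 1/(jωC) = -j/(ω·C) = 0 - j0.8435 Ω
  Z2: Z = 1/(jωC) = -j/(ω·C) = 0 - j6204 Ω
  Z3: Z = R = 10.8 Ω
Step 3 — With open output, the series arm Z2 and the output shunt Z3 appear in series to ground: Z2 + Z3 = 10.8 - j6204 Ω.
Step 4 — Parallel with input shunt Z1: Z_in = Z1 || (Z2 + Z3) = 1.996e-07 - j0.8434 Ω = 0.8434∠-90.0° Ω.

Z = 1.996e-07 - j0.8434 Ω = 0.8434∠-90.0° Ω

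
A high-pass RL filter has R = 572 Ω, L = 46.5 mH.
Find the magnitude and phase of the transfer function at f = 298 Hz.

Step 1 — Angular frequency: ω = 2π·298 = 1872 rad/s.
Step 2 — Transfer function: H(jω) = jωL/(R + jωL).
Step 3 — Numerator jωL = j·87.07; denominator R + jωL = 572 + j87.07.
Step 4 — H = 0.02264 + j0.1488.
Step 5 — Magnitude: |H| = 0.1505 (-16.5 dB); phase: φ = 81.3°.

|H| = 0.1505 (-16.5 dB), φ = 81.3°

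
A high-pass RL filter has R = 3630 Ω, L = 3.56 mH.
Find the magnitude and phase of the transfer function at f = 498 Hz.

Step 1 — Angular frequency: ω = 2π·498 = 3129 rad/s.
Step 2 — Transfer function: H(jω) = jωL/(R + jωL).
Step 3 — Numerator jωL = j·11.14; denominator R + jωL = 3630 + j11.14.
Step 4 — H = 9.417e-06 + j0.003069.
Step 5 — Magnitude: |H| = 0.003069 (-50.3 dB); phase: φ = 89.8°.

|H| = 0.003069 (-50.3 dB), φ = 89.8°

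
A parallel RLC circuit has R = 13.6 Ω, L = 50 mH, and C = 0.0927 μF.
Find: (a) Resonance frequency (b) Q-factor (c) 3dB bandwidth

Step 1 — Resonance: ω₀ = 1/√(LC) = 1/√(0.05·9.27e-08) = 1.469e+04 rad/s.
Step 2 — f₀ = ω₀/(2π) = 2338 Hz.
Step 3 — Parallel Q: Q = R/(ω₀L) = 13.6/(1.469e+04·0.05) = 0.01852.
Step 4 — Bandwidth: Δω = ω₀/Q = 7.932e+05 rad/s; BW = Δω/(2π) = 1.262e+05 Hz.

(a) f₀ = 2338 Hz  (b) Q = 0.01852  (c) BW = 1.262e+05 Hz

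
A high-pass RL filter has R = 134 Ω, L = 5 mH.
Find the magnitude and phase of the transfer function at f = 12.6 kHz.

Step 1 — Angular frequency: ω = 2π·1.26e+04 = 7.917e+04 rad/s.
Step 2 — Transfer function: H(jω) = jωL/(R + jωL).
Step 3 — Numerator jωL = j·395.8; denominator R + jωL = 134 + j395.8.
Step 4 — H = 0.8972 + j0.3037.
Step 5 — Magnitude: |H| = 0.9472 (-0.5 dB); phase: φ = 18.7°.

|H| = 0.9472 (-0.5 dB), φ = 18.7°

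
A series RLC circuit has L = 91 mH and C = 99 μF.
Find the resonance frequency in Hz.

Step 1 — Resonance condition Im(Z)=0 gives ω₀ = 1/√(LC).
Step 2 — ω₀ = 1/√(0.091·9.9e-05) = 333.2 rad/s.
Step 3 — f₀ = ω₀/(2π) = 53.03 Hz.

f₀ = 53.03 Hz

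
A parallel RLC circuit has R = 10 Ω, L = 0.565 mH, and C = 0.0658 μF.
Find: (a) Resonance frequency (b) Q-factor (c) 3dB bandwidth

Step 1 — Resonance: ω₀ = 1/√(LC) = 1/√(0.000565·6.58e-08) = 1.64e+05 rad/s.
Step 2 — f₀ = ω₀/(2π) = 2.61e+04 Hz.
Step 3 — Parallel Q: Q = R/(ω₀L) = 10/(1.64e+05·0.000565) = 0.1079.
Step 4 — Bandwidth: Δω = ω₀/Q = 1.52e+06 rad/s; BW = Δω/(2π) = 2.419e+05 Hz.

(a) f₀ = 2.61e+04 Hz  (b) Q = 0.1079  (c) BW = 2.419e+05 Hz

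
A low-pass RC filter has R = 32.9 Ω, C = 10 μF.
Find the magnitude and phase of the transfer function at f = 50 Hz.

Step 1 — Angular frequency: ω = 2π·50 = 314.2 rad/s.
Step 2 — Transfer function: H(jω) = 1/(1 + jωRC).
Step 3 — Denominator: 1 + jωRC = 1 + j·314.2·32.9·1e-05 = 1 + j0.1034.
Step 4 — H = 0.9894 - j0.1023.
Step 5 — Magnitude: |H| = 0.9947 (-0.0 dB); phase: φ = -5.9°.

|H| = 0.9947 (-0.0 dB), φ = -5.9°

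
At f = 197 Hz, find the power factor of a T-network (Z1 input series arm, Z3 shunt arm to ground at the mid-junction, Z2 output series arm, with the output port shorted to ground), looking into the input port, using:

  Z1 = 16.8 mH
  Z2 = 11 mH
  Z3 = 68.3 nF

Step 1 — Angular frequency: ω = 2π·f = 2π·197 = 1238 rad/s.
Step 2 — Component impedances:
  Z1: Z = jωL = j·1238·0.0168 = 0 + j20.79 Ω
  Z2: Z = jωL = j·1238·0.011 = 0 + j13.62 Ω
  Z3: Z = 1/(jωC) = -j/(ω·C) = 0 - j1.183e+04 Ω
Step 3 — With the output port shorted to ground, the output series arm Z2 runs from the junction to ground; the shunt arm Z3 also runs from the junction to ground. They appear in parallel: Z3 || Z2 = 0 + j13.63 Ω.
Step 4 — Series with input arm Z1: Z_in = Z1 + (Z3 || Z2) = 0 + j34.43 Ω = 34.43∠90.0° Ω.
Step 5 — Power factor: PF = cos(φ) = Re(Z)/|Z| = 0/34.43 = 0.
Step 6 — Type: Im(Z) = 34.43 ⇒ lagging (phase φ = 90.0°).

PF = 0 (lagging, φ = 90.0°)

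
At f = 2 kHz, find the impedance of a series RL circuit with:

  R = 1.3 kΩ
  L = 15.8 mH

Step 1 — Angular frequency: ω = 2π·f = 2π·2000 = 1.257e+04 rad/s.
Step 2 — Component impedances:
  R: Z = R = 1300 Ω
  L: Z = jωL = j·1.257e+04·0.0158 = 0 + j198.5 Ω
Step 3 — Series combination: Z_total = R + L = 1300 + j198.5 Ω = 1315∠8.7° Ω.

Z = 1300 + j198.5 Ω = 1315∠8.7° Ω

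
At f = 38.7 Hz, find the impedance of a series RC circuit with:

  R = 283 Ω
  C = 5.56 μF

Step 1 — Angular frequency: ω = 2π·f = 2π·38.7 = 243.2 rad/s.
Step 2 — Component impedances:
  R: Z = R = 283 Ω
  C: Z = 1/(jωC) = -j/(ω·C) = 0 - j739.7 Ω
Step 3 — Series combination: Z_total = R + C = 283 - j739.7 Ω = 792∠-69.1° Ω.

Z = 283 - j739.7 Ω = 792∠-69.1° Ω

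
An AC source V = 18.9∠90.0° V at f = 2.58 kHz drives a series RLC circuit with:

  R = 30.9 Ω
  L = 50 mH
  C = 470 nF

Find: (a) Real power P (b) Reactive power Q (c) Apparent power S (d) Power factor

Step 1 — Angular frequency: ω = 2π·f = 2π·2580 = 1.621e+04 rad/s.
Step 2 — Component impedances:
  R: Z = R = 30.9 Ω
  L: Z = jωL = j·1.621e+04·0.05 = 0 + j810.5 Ω
  C: Z = 1/(jωC) = -j/(ω·C) = 0 - j131.3 Ω
Step 3 — Series combination: Z_total = R + L + C = 30.9 + j679.3 Ω = 680∠87.4° Ω.
Step 4 — Source phasor: V = 18.9∠90.0° V = 0 + j18.9 V.
Step 5 — Current: I = V / Z = 0.02777 + j0.001263 A = 0.02779∠2.6° A.
Step 6 — Complex power: S = V·I* = 0.02387 + j0.5248 VA.
Step 7 — Real power: P = Re(S) = 0.02387 W.
Step 8 — Reactive power: Q = Im(S) = 0.5248 VAR.
Step 9 — Apparent power: |S| = 0.5253 VA.
Step 10 — Power factor: PF = P/|S| = 0.04544 (lagging).

(a) P = 0.02387 W  (b) Q = 0.5248 VAR  (c) S = 0.5253 VA  (d) PF = 0.04544 (lagging)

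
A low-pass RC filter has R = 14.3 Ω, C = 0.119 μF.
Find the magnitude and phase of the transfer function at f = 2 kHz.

Step 1 — Angular frequency: ω = 2π·2000 = 1.257e+04 rad/s.
Step 2 — Transfer function: H(jω) = 1/(1 + jωRC).
Step 3 — Denominator: 1 + jωRC = 1 + j·1.257e+04·14.3·1.19e-07 = 1 + j0.02138.
Step 4 — H = 0.9995 - j0.02137.
Step 5 — Magnitude: |H| = 0.9998 (-0.0 dB); phase: φ = -1.2°.

|H| = 0.9998 (-0.0 dB), φ = -1.2°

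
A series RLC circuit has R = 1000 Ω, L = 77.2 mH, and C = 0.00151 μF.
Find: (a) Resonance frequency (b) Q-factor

Step 1 — Resonance condition Im(Z)=0 gives ω₀ = 1/√(LC).
Step 2 — ω₀ = 1/√(0.0772·1.51e-09) = 9.262e+04 rad/s.
Step 3 — f₀ = ω₀/(2π) = 1.474e+04 Hz.
Step 4 — Series Q: Q = ω₀L/R = 9.262e+04·0.0772/1000 = 7.15.

(a) f₀ = 1.474e+04 Hz  (b) Q = 7.15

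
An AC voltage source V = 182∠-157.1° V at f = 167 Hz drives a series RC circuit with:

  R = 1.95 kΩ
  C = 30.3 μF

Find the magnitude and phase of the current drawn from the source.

Step 1 — Angular frequency: ω = 2π·f = 2π·167 = 1049 rad/s.
Step 2 — Component impedances:
  R: Z = R = 1950 Ω
  C: Z = 1/(jωC) = -j/(ω·C) = 0 - j31.45 Ω
Step 3 — Series combination: Z_total = R + C = 1950 - j31.45 Ω = 1950∠-0.9° Ω.
Step 4 — Source phasor: V = 182∠-157.1° V = -167.7 - j70.82 V.
Step 5 — Ohm's law: I = V / Z_total = (-167.7 - j70.82) / (1950 - j31.45) = -0.08537 - j0.0377 A.
Step 6 — Convert to polar: |I| = 0.09332 A, ∠I = -156.2°.

I = 0.09332∠-156.2° A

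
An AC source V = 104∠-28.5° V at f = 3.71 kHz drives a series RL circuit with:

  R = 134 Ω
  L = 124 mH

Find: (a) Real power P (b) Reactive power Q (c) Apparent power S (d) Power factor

Step 1 — Angular frequency: ω = 2π·f = 2π·3710 = 2.331e+04 rad/s.
Step 2 — Component impedances:
  R: Z = R = 134 Ω
  L: Z = jωL = j·2.331e+04·0.124 = 0 + j2891 Ω
Step 3 — Series combination: Z_total = R + L = 134 + j2891 Ω = 2894∠87.3° Ω.
Step 4 — Source phasor: V = 104∠-28.5° V = 91.4 - j49.62 V.
Step 5 — Current: I = V / Z = -0.01567 - j0.03235 A = 0.03594∠-115.8° A.
Step 6 — Complex power: S = V·I* = 0.1731 + j3.734 VA.
Step 7 — Real power: P = Re(S) = 0.1731 W.
Step 8 — Reactive power: Q = Im(S) = 3.734 VAR.
Step 9 — Apparent power: |S| = 3.738 VA.
Step 10 — Power factor: PF = P/|S| = 0.04631 (lagging).

(a) P = 0.1731 W  (b) Q = 3.734 VAR  (c) S = 3.738 VA  (d) PF = 0.04631 (lagging)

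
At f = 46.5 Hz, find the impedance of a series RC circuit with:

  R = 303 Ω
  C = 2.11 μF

Step 1 — Angular frequency: ω = 2π·f = 2π·46.5 = 292.2 rad/s.
Step 2 — Component impedances:
  R: Z = R = 303 Ω
  C: Z = 1/(jωC) = -j/(ω·C) = 0 - j1622 Ω
Step 3 — Series combination: Z_total = R + C = 303 - j1622 Ω = 1650∠-79.4° Ω.

Z = 303 - j1622 Ω = 1650∠-79.4° Ω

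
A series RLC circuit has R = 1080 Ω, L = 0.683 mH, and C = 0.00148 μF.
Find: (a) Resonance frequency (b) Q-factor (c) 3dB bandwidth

Step 1 — Resonance: ω₀ = 1/√(LC) = 1/√(0.000683·1.48e-09) = 9.946e+05 rad/s.
Step 2 — f₀ = ω₀/(2π) = 1.583e+05 Hz.
Step 3 — Series Q: Q = ω₀L/R = 9.946e+05·0.000683/1080 = 0.629.
Step 4 — Bandwidth: Δω = ω₀/Q = 1.581e+06 rad/s; BW = Δω/(2π) = 2.517e+05 Hz.

(a) f₀ = 1.583e+05 Hz  (b) Q = 0.629  (c) BW = 2.517e+05 Hz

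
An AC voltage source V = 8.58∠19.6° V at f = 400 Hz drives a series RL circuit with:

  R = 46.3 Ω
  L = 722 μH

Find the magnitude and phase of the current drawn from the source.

Step 1 — Angular frequency: ω = 2π·f = 2π·400 = 2513 rad/s.
Step 2 — Component impedances:
  R: Z = R = 46.3 Ω
  L: Z = jωL = j·2513·0.000722 = 0 + j1.815 Ω
Step 3 — Series combination: Z_total = R + L = 46.3 + j1.815 Ω = 46.34∠2.2° Ω.
Step 4 — Source phasor: V = 8.58∠19.6° V = 8.083 + j2.878 V.
Step 5 — Ohm's law: I = V / Z_total = (8.083 + j2.878) / (46.3 + j1.815) = 0.1767 + j0.05524 A.
Step 6 — Convert to polar: |I| = 0.1852 A, ∠I = 17.4°.

I = 0.1852∠17.4° A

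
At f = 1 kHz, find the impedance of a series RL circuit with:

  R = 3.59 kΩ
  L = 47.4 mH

Step 1 — Angular frequency: ω = 2π·f = 2π·1000 = 6283 rad/s.
Step 2 — Component impedances:
  R: Z = R = 3590 Ω
  L: Z = jωL = j·6283·0.0474 = 0 + j297.8 Ω
Step 3 — Series combination: Z_total = R + L = 3590 + j297.8 Ω = 3602∠4.7° Ω.

Z = 3590 + j297.8 Ω = 3602∠4.7° Ω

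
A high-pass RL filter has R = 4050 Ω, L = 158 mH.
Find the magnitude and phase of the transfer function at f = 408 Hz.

Step 1 — Angular frequency: ω = 2π·408 = 2564 rad/s.
Step 2 — Transfer function: H(jω) = jωL/(R + jωL).
Step 3 — Numerator jωL = j·405; denominator R + jωL = 4050 + j405.
Step 4 — H = 0.009903 + j0.09902.
Step 5 — Magnitude: |H| = 0.09951 (-20.0 dB); phase: φ = 84.3°.

|H| = 0.09951 (-20.0 dB), φ = 84.3°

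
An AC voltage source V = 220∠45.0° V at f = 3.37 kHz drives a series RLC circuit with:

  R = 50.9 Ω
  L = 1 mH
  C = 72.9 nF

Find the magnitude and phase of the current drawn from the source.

Step 1 — Angular frequency: ω = 2π·f = 2π·3370 = 2.117e+04 rad/s.
Step 2 — Component impedances:
  R: Z = R = 50.9 Ω
  L: Z = jωL = j·2.117e+04·0.001 = 0 + j21.17 Ω
  C: Z = 1/(jωC) = -j/(ω·C) = 0 - j647.8 Ω
Step 3 — Series combination: Z_total = R + L + C = 50.9 - j626.7 Ω = 628.7∠-85.4° Ω.
Step 4 — Source phasor: V = 220∠45.0° V = 155.6 + j155.6 V.
Step 5 — Ohm's law: I = V / Z_total = (155.6 + j155.6) / (50.9 - j626.7) = -0.2266 + j0.2666 A.
Step 6 — Convert to polar: |I| = 0.3499 A, ∠I = 130.4°.

I = 0.3499∠130.4° A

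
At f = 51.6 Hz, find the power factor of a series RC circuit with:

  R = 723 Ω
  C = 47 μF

Step 1 — Angular frequency: ω = 2π·f = 2π·51.6 = 324.2 rad/s.
Step 2 — Component impedances:
  R: Z = R = 723 Ω
  C: Z = 1/(jωC) = -j/(ω·C) = 0 - j65.63 Ω
Step 3 — Series combination: Z_total = R + C = 723 - j65.63 Ω = 726∠-5.2° Ω.
Step 4 — Power factor: PF = cos(φ) = Re(Z)/|Z| = 723/726 = 0.9959.
Step 5 — Type: Im(Z) = -65.63 ⇒ leading (phase φ = -5.2°).

PF = 0.9959 (leading, φ = -5.2°)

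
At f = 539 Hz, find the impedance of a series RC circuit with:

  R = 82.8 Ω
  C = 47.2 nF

Step 1 — Angular frequency: ω = 2π·f = 2π·539 = 3387 rad/s.
Step 2 — Component impedances:
  R: Z = R = 82.8 Ω
  C: Z = 1/(jωC) = -j/(ω·C) = 0 - j6256 Ω
Step 3 — Series combination: Z_total = R + C = 82.8 - j6256 Ω = 6256∠-89.2° Ω.

Z = 82.8 - j6256 Ω = 6256∠-89.2° Ω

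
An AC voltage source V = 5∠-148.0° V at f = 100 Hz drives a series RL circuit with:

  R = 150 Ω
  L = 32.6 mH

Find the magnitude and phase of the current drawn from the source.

Step 1 — Angular frequency: ω = 2π·f = 2π·100 = 628.3 rad/s.
Step 2 — Component impedances:
  R: Z = R = 150 Ω
  L: Z = jωL = j·628.3·0.0326 = 0 + j20.48 Ω
Step 3 — Series combination: Z_total = R + L = 150 + j20.48 Ω = 151.4∠7.8° Ω.
Step 4 — Source phasor: V = 5∠-148.0° V = -4.24 - j2.65 V.
Step 5 — Ohm's law: I = V / Z_total = (-4.24 - j2.65) / (150 + j20.48) = -0.03012 - j0.01355 A.
Step 6 — Convert to polar: |I| = 0.03303 A, ∠I = -155.8°.

I = 0.03303∠-155.8° A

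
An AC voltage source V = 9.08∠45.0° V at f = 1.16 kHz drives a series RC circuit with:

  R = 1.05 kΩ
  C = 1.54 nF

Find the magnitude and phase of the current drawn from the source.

Step 1 — Angular frequency: ω = 2π·f = 2π·1160 = 7288 rad/s.
Step 2 — Component impedances:
  R: Z = R = 1050 Ω
  C: Z = 1/(jωC) = -j/(ω·C) = 0 - j8.909e+04 Ω
Step 3 — Series combination: Z_total = R + C = 1050 - j8.909e+04 Ω = 8.91e+04∠-89.3° Ω.
Step 4 — Source phasor: V = 9.08∠45.0° V = 6.421 + j6.421 V.
Step 5 — Ohm's law: I = V / Z_total = (6.421 + j6.421) / (1050 - j8.909e+04) = -7.121e-05 + j7.291e-05 A.
Step 6 — Convert to polar: |I| = 0.0001019 A, ∠I = 134.3°.

I = 0.0001019∠134.3° A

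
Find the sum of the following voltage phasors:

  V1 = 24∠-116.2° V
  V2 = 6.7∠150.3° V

Step 1 — Convert each phasor to rectangular form:
  V1 = 24·(cos(-116.2°) + j·sin(-116.2°)) = -10.6 - j21.53 V
  V2 = 6.7·(cos(150.3°) + j·sin(150.3°)) = -5.82 + j3.32 V
Step 2 — Sum components: V_total = -16.42 - j18.21 V.
Step 3 — Convert to polar: |V_total| = 24.52 V, ∠V_total = -132.0°.

V_total = 24.52∠-132.0° V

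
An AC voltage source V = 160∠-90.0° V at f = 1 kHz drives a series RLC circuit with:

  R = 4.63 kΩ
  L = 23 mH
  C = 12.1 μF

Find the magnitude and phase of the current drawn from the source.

Step 1 — Angular frequency: ω = 2π·f = 2π·1000 = 6283 rad/s.
Step 2 — Component impedances:
  R: Z = R = 4630 Ω
  L: Z = jωL = j·6283·0.023 = 0 + j144.5 Ω
  C: Z = 1/(jωC) = -j/(ω·C) = 0 - j13.15 Ω
Step 3 — Series combination: Z_total = R + L + C = 4630 + j131.4 Ω = 4632∠1.6° Ω.
Step 4 — Source phasor: V = 160∠-90.0° V = 0 - j160 V.
Step 5 — Ohm's law: I = V / Z_total = (0 - j160) / (4630 + j131.4) = -0.0009797 - j0.03453 A.
Step 6 — Convert to polar: |I| = 0.03454 A, ∠I = -91.6°.

I = 0.03454∠-91.6° A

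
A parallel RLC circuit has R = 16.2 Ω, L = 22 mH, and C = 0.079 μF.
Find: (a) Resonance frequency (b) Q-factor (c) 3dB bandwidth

Step 1 — Resonance: ω₀ = 1/√(LC) = 1/√(0.022·7.9e-08) = 2.399e+04 rad/s.
Step 2 — f₀ = ω₀/(2π) = 3818 Hz.
Step 3 — Parallel Q: Q = R/(ω₀L) = 16.2/(2.399e+04·0.022) = 0.0307.
Step 4 — Bandwidth: Δω = ω₀/Q = 7.814e+05 rad/s; BW = Δω/(2π) = 1.244e+05 Hz.

(a) f₀ = 3818 Hz  (b) Q = 0.0307  (c) BW = 1.244e+05 Hz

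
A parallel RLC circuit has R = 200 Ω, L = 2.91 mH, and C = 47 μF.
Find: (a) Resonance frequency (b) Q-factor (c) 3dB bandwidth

Step 1 — Resonance: ω₀ = 1/√(LC) = 1/√(0.00291·4.7e-05) = 2704 rad/s.
Step 2 — f₀ = ω₀/(2π) = 430.4 Hz.
Step 3 — Parallel Q: Q = R/(ω₀L) = 200/(2704·0.00291) = 25.42.
Step 4 — Bandwidth: Δω = ω₀/Q = 106.4 rad/s; BW = Δω/(2π) = 16.93 Hz.

(a) f₀ = 430.4 Hz  (b) Q = 25.42  (c) BW = 16.93 Hz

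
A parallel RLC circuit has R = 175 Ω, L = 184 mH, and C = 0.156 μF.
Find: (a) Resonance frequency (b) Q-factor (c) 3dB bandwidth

Step 1 — Resonance: ω₀ = 1/√(LC) = 1/√(0.184·1.56e-07) = 5902 rad/s.
Step 2 — f₀ = ω₀/(2π) = 939.4 Hz.
Step 3 — Parallel Q: Q = R/(ω₀L) = 175/(5902·0.184) = 0.1611.
Step 4 — Bandwidth: Δω = ω₀/Q = 3.663e+04 rad/s; BW = Δω/(2π) = 5830 Hz.

(a) f₀ = 939.4 Hz  (b) Q = 0.1611  (c) BW = 5830 Hz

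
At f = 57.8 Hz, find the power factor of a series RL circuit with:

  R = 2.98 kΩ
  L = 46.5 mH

Step 1 — Angular frequency: ω = 2π·f = 2π·57.8 = 363.2 rad/s.
Step 2 — Component impedances:
  R: Z = R = 2980 Ω
  L: Z = jωL = j·363.2·0.0465 = 0 + j16.89 Ω
Step 3 — Series combination: Z_total = R + L = 2980 + j16.89 Ω = 2980∠0.3° Ω.
Step 4 — Power factor: PF = cos(φ) = Re(Z)/|Z| = 2980/2980 = 1.
Step 5 — Type: Im(Z) = 16.89 ⇒ lagging (phase φ = 0.3°).

PF = 1 (lagging, φ = 0.3°)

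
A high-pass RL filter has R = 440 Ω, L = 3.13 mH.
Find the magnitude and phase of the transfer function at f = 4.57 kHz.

Step 1 — Angular frequency: ω = 2π·4570 = 2.871e+04 rad/s.
Step 2 — Transfer function: H(jω) = jωL/(R + jωL).
Step 3 — Numerator jωL = j·89.88; denominator R + jωL = 440 + j89.88.
Step 4 — H = 0.04005 + j0.1961.
Step 5 — Magnitude: |H| = 0.2001 (-14.0 dB); phase: φ = 78.5°.

|H| = 0.2001 (-14.0 dB), φ = 78.5°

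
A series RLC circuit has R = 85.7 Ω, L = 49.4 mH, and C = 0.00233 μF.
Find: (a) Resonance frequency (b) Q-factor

Step 1 — Resonance condition Im(Z)=0 gives ω₀ = 1/√(LC).
Step 2 — ω₀ = 1/√(0.0494·2.33e-09) = 9.321e+04 rad/s.
Step 3 — f₀ = ω₀/(2π) = 1.483e+04 Hz.
Step 4 — Series Q: Q = ω₀L/R = 9.321e+04·0.0494/85.7 = 53.73.

(a) f₀ = 1.483e+04 Hz  (b) Q = 53.73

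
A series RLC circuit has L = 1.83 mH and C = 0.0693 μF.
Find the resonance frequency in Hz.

Step 1 — Resonance condition Im(Z)=0 gives ω₀ = 1/√(LC).
Step 2 — ω₀ = 1/√(0.00183·6.93e-08) = 8.88e+04 rad/s.
Step 3 — f₀ = ω₀/(2π) = 1.413e+04 Hz.

f₀ = 1.413e+04 Hz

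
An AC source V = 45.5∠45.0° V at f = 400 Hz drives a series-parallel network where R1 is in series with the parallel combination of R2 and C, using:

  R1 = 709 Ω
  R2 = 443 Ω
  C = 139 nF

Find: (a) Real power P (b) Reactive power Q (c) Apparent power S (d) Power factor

Step 1 — Angular frequency: ω = 2π·f = 2π·400 = 2513 rad/s.
Step 2 — Component impedances:
  R1: Z = R = 709 Ω
  R2: Z = R = 443 Ω
  C: Z = 1/(jωC) = -j/(ω·C) = 0 - j2862 Ω
Step 3 — Parallel branch: R2 || C = 1/(1/R2 + 1/C) = 432.6 - j66.96 Ω.
Step 4 — Series with R1: Z_total = R1 + (R2 || C) = 1142 - j66.96 Ω = 1144∠-3.4° Ω.
Step 5 — Source phasor: V = 45.5∠45.0° V = 32.17 + j32.17 V.
Step 6 — Current: I = V / Z = 0.02644 + j0.02973 A = 0.03979∠48.4° A.
Step 7 — Complex power: S = V·I* = 1.807 - j0.106 VA.
Step 8 — Real power: P = Re(S) = 1.807 W.
Step 9 — Reactive power: Q = Im(S) = -0.106 VAR.
Step 10 — Apparent power: |S| = 1.81 VA.
Step 11 — Power factor: PF = P/|S| = 0.9983 (leading).

(a) P = 1.807 W  (b) Q = -0.106 VAR  (c) S = 1.81 VA  (d) PF = 0.9983 (leading)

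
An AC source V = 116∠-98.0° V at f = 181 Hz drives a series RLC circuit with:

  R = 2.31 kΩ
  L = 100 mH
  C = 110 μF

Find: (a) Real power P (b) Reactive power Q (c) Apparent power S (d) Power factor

Step 1 — Angular frequency: ω = 2π·f = 2π·181 = 1137 rad/s.
Step 2 — Component impedances:
  R: Z = R = 2310 Ω
  L: Z = jωL = j·1137·0.1 = 0 + j113.7 Ω
  C: Z = 1/(jωC) = -j/(ω·C) = 0 - j7.994 Ω
Step 3 — Series combination: Z_total = R + L + C = 2310 + j105.7 Ω = 2312∠2.6° Ω.
Step 4 — Source phasor: V = 116∠-98.0° V = -16.14 - j114.9 V.
Step 5 — Current: I = V / Z = -0.009246 - j0.0493 A = 0.05016∠-100.6° A.
Step 6 — Complex power: S = V·I* = 5.813 + j0.2661 VA.
Step 7 — Real power: P = Re(S) = 5.813 W.
Step 8 — Reactive power: Q = Im(S) = 0.2661 VAR.
Step 9 — Apparent power: |S| = 5.819 VA.
Step 10 — Power factor: PF = P/|S| = 0.999 (lagging).

(a) P = 5.813 W  (b) Q = 0.2661 VAR  (c) S = 5.819 VA  (d) PF = 0.999 (lagging)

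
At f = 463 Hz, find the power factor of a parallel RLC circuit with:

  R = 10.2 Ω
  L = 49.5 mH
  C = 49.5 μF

Step 1 — Angular frequency: ω = 2π·f = 2π·463 = 2909 rad/s.
Step 2 — Component impedances:
  R: Z = R = 10.2 Ω
  L: Z = jωL = j·2909·0.0495 = 0 + j144 Ω
  C: Z = 1/(jωC) = -j/(ω·C) = 0 - j6.944 Ω
Step 3 — Parallel combination: 1/Z_total = 1/R + 1/L + 1/C; Z_total = 3.453 - j4.827 Ω = 5.934∠-54.4° Ω.
Step 4 — Power factor: PF = cos(φ) = Re(Z)/|Z| = 3.4525/5.9343 = 0.5818.
Step 5 — Type: Im(Z) = -4.827 ⇒ leading (phase φ = -54.4°).

PF = 0.5818 (leading, φ = -54.4°)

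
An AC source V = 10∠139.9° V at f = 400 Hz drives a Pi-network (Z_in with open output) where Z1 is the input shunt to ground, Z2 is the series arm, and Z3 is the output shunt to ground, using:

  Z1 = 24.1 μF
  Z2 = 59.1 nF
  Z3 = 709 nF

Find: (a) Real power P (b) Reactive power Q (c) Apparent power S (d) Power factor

Step 1 — Angular frequency: ω = 2π·f = 2π·400 = 2513 rad/s.
Step 2 — Component impedances:
  Z1: Z = 1/(jωC) = -j/(ω·C) = 0 - j16.51 Ω
  Z2: Z = 1/(jωC) = -j/(ω·C) = 0 - j6732 Ω
  Z3: Z = 1/(jωC) = -j/(ω·C) = 0 - j561.2 Ω
Step 3 — With open output, the series arm Z2 and the output shunt Z3 appear in series to ground: Z2 + Z3 = 0 - j7294 Ω.
Step 4 — Parallel with input shunt Z1: Z_in = Z1 || (Z2 + Z3) = 0 - j16.47 Ω = 16.47∠-90.0° Ω.
Step 5 — Source phasor: V = 10∠139.9° V = -7.649 + j6.441 V.
Step 6 — Current: I = V / Z = -0.391 - j0.4644 A = 0.6071∠-130.1° A.
Step 7 — Complex power: S = V·I* = 0 - j6.071 VA.
Step 8 — Real power: P = Re(S) = 0 W.
Step 9 — Reactive power: Q = Im(S) = -6.071 VAR.
Step 10 — Apparent power: |S| = 6.071 VA.
Step 11 — Power factor: PF = P/|S| = 0 (leading).

(a) P = 0 W  (b) Q = -6.071 VAR  (c) S = 6.071 VA  (d) PF = 0 (leading)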